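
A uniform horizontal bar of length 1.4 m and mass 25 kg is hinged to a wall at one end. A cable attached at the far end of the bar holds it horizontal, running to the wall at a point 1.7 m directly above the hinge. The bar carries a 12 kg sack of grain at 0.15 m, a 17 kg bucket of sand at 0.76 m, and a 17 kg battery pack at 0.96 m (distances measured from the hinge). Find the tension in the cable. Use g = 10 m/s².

About the hinge:
Beam weight: 25 × 10 = 250 N down at 0.7 m → arm 0.7 m, τ = 250 × 0.7 = 175 N·m clockwise.
Sack of grain: 12 × 10 = 120 N down at 0.15 m → arm 0.15 m, τ = 120 × 0.15 = 18 N·m clockwise.
Bucket of sand: 17 × 10 = 170 N down at 0.76 m → arm 0.76 m, τ = 170 × 0.76 = 129.2 N·m clockwise.
Battery pack: 17 × 10 = 170 N down at 0.96 m → arm 0.96 m, τ = 170 × 0.96 = 163.2 N·m clockwise.
Total clockwise load moment = 485.4 N·m.
The cable tension T acts at 1.4 m; only its component perpendicular to the bar, T sinθ, produces torque. sinθ = h/√(h²+d²) = 1.7/√(1.7²+1.4²) = 0.7719.
Balancing moments: T × 1.4 × 0.7719 = 485.4, giving T = 485.4 / 1.081 = 449 N.

T ≈ 449 N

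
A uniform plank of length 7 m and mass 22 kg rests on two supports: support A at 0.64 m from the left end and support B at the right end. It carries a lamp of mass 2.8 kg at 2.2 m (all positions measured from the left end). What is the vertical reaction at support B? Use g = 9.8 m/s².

Choose support A as the axis so its reaction then has zero moment arm.
Beam weight: 22 × 9.8 = 215.6 N down at 3.5 m → arm 2.86 m, τ = 215.6 × 2.86 = 616.6 N·m clockwise.
Lamp: 2.8 × 9.8 = 27.44 N down at 2.2 m → arm 1.56 m, τ = 27.44 × 1.56 = 42.81 N·m clockwise.
Net load moment about support A = 659.4 N·m clockwise.
Reaction R at support B is upward at 7 m, arm 6.36 m → moment R × 6.36 counterclockwise.
Setting net torque to zero: R × 6.36 = 659.4 → R = 104 N.

R_B ≈ 104 N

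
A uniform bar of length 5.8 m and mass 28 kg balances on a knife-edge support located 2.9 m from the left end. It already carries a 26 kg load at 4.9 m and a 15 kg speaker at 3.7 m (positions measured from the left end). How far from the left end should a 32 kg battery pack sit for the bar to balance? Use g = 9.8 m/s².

x ≈ 0.9 m from the left end

Take moments about the knife-edge support (at 2.9 m from the left end).
Beam weight: acts at the knife-edge support, moment arm 0 → no torque.
Load: 26 × 9.8 = 254.8 N down at 4.9 m → arm 2 m, τ = 254.8 × 2 = 509.6 N·m clockwise.
Speaker: 15 × 9.8 = 147 N down at 3.7 m → arm 0.8 m, τ = 147 × 0.8 = 117.6 N·m clockwise.
Net moment of existing loads = 627.2 N·m clockwise.
The battery pack weighs 32 × 9.8 = 313.6 N and must supply an equal counterclockwise moment, so its lever arm about the knife-edge support is 627.2 / 313.6 = 2 m.
That puts it at 2.9 − 2 = 0.9 m from the left end.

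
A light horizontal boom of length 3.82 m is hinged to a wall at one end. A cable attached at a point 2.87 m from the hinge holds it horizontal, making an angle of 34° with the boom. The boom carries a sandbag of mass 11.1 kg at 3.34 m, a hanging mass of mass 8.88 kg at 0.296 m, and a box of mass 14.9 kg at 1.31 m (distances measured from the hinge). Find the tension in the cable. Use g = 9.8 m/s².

Taking torques about the hinge:
Sandbag: 11.1 × 9.8 = 108.8 N down at 3.34 m → arm 3.34 m, τ = 108.8 × 3.34 = 363.4 N·m clockwise.
Hanging mass: 8.88 × 9.8 = 87.02 N down at 0.296 m → arm 0.296 m, τ = 87.02 × 0.296 = 25.76 N·m clockwise.
Box: 14.9 × 9.8 = 146 N down at 1.31 m → arm 1.31 m, τ = 146 × 1.31 = 191.3 N·m clockwise.
Total clockwise load moment = 580.5 N·m.
The cable tension T acts at 2.87 m; only its component perpendicular to the boom, T sinθ, produces torque. sin 34° = 0.5592.
Balancing moments: T × 2.87 × 0.5592 = 580.5, giving T = 580.5 / 1.605 = 362 N.

T ≈ 362 N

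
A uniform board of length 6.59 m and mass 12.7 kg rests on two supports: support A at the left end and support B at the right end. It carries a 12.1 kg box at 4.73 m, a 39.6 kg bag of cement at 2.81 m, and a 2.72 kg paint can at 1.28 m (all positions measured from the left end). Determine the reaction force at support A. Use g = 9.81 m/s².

Taking torques about support B:
Beam weight: 12.7 × 9.81 = 124.6 N down at 3.295 m → arm 3.295 m, τ = 124.6 × 3.295 = 410.6 N·m counterclockwise.
Box: 12.1 × 9.81 = 118.7 N down at 4.73 m → arm 1.86 m, τ = 118.7 × 1.86 = 220.8 N·m counterclockwise.
Bag of cement: 39.6 × 9.81 = 388.5 N down at 2.81 m → arm 3.78 m, τ = 388.5 × 3.78 = 1469 N·m counterclockwise.
Paint can: 2.72 × 9.81 = 26.68 N down at 1.28 m → arm 5.31 m, τ = 26.68 × 5.31 = 141.7 N·m counterclockwise.
Net load moment about support B = 2242 N·m counterclockwise.
Reaction R at support A is upward at 0 m, arm 6.59 m → moment R × 6.59 clockwise.
Setting net torque to zero: R × 6.59 = 2242 → R = 340 N.

R_A ≈ 340 N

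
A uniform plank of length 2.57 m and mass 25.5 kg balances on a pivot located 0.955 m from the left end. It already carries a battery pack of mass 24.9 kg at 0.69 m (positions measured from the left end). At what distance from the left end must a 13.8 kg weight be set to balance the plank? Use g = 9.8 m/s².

Choose the pivot (at 0.955 m from the left end) as the axis so the support reaction has zero arm there.
Beam weight: 25.5 × 9.8 = 249.9 N down at 1.285 m → arm 0.33 m, τ = 249.9 × 0.33 = 82.47 N·m clockwise.
Battery pack: 24.9 × 9.8 = 244 N down at 0.69 m → arm 0.265 m, τ = 244 × 0.265 = 64.66 N·m counterclockwise.
Net moment of existing loads = 17.81 N·m clockwise.
The weight weighs 13.8 × 9.8 = 135.2 N and must supply an equal counterclockwise moment, so its lever arm about the pivot is 17.81 / 135.2 = 0.132 m.
That puts it at 0.955 − 0.132 = 0.823 m from the left end.

x ≈ 0.823 m from the left end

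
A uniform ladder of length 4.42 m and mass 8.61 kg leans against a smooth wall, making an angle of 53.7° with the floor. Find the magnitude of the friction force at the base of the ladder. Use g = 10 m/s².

Sum moments about the foot of the ladder (the floor normal and friction both act there and drop out).
Ladder weight 8.61×10 = 86.1 N acts at 2.21 m along the ladder; its horizontal arm is 2.21·cos53.7° = 1.308 m → τ = 112.6 N·m clockwise.
Wall normal N acts horizontally at the top; its moment arm is the height L sinθ = 4.42·sin53.7° = 3.562 m, counterclockwise.
Setting net torque to zero: N × 3.562 = 112.6 → N = 31.6 N.
ΣFx = 0: friction at the foot balances the wall's push, so f = N_wall = 31.6 N.

f ≈ 31.6 N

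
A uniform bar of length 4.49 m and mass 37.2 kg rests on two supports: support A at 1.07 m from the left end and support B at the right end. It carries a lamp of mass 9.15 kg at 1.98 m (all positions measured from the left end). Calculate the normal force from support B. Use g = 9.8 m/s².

R_B ≈ 149 N

About support A:
Beam weight: 37.2 × 9.8 = 364.6 N down at 2.245 m → arm 1.175 m, τ = 364.6 × 1.175 = 428.4 N·m clockwise.
Lamp: 9.15 × 9.8 = 89.67 N down at 1.98 m → arm 0.91 m, τ = 89.67 × 0.91 = 81.6 N·m clockwise.
Net load moment about support A = 510 N·m clockwise.
Reaction R at support B is upward at 4.49 m, arm 3.42 m → moment R × 3.42 counterclockwise.
Setting net torque to zero: R × 3.42 = 510 → R = 149 N.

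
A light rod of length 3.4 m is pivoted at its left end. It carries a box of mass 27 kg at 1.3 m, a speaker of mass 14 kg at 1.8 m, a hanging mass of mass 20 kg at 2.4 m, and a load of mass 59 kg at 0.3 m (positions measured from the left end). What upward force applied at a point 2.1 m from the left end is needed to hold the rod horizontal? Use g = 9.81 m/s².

Take moments about the left end.
Box: 27 × 9.81 = 264.9 N down at 1.3 m → arm 1.3 m, τ = 264.9 × 1.3 = 344.4 N·m clockwise.
Speaker: 14 × 9.81 = 137.3 N down at 1.8 m → arm 1.8 m, τ = 137.3 × 1.8 = 247.1 N·m clockwise.
Hanging mass: 20 × 9.81 = 196.2 N down at 2.4 m → arm 2.4 m, τ = 196.2 × 2.4 = 470.9 N·m clockwise.
Load: 59 × 9.81 = 578.8 N down at 0.3 m → arm 0.3 m, τ = 578.8 × 0.3 = 173.6 N·m clockwise.
Net moment of the loads = 1236 N·m clockwise.
The upward force F acts at a point 2.1 m from the left end, arm 2.1 m, giving F × 2.1 counterclockwise.
Setting net torque to zero: F × 2.1 = 1236 → F = 1236 / 2.1 = 589 N.

F ≈ 589 N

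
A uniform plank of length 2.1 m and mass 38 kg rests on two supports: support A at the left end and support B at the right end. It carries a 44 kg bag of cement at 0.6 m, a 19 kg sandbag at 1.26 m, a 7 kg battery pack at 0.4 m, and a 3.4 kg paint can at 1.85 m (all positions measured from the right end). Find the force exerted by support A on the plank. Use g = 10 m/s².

R_A ≈ 473 N

Take moments about support B.
Beam weight: 38 × 10 = 380 N down at 1.05 m → arm 1.05 m, τ = 380 × 1.05 = 399 N·m counterclockwise.
Bag of cement: 44 × 10 = 440 N down at 0.6 m → arm 0.6 m, τ = 440 × 0.6 = 264 N·m counterclockwise.
Sandbag: 19 × 10 = 190 N down at 1.26 m → arm 1.26 m, τ = 190 × 1.26 = 239.4 N·m counterclockwise.
Battery pack: 7 × 10 = 70 N down at 0.4 m → arm 0.4 m, τ = 70 × 0.4 = 28 N·m counterclockwise.
Paint can: 3.4 × 10 = 34 N down at 1.85 m → arm 1.85 m, τ = 34 × 1.85 = 62.9 N·m counterclockwise.
Net load moment about support B = 993.3 N·m counterclockwise.
Reaction R at support A is upward at 2.1 m, arm 2.1 m → moment R × 2.1 clockwise.
For rotational equilibrium, R × 2.1 = 993.3, so R = 473 N.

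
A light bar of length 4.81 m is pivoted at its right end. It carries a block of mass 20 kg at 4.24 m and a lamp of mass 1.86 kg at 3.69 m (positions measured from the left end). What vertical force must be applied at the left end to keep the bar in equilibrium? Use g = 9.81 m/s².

Choose the right end as the axis so the unknown pivot reaction has zero arm there.
Block: 20 × 9.81 = 196.2 N down at 4.24 m → arm 0.57 m, τ = 196.2 × 0.57 = 111.8 N·m counterclockwise.
Lamp: 1.86 × 9.81 = 18.25 N down at 3.69 m → arm 1.12 m, τ = 18.25 × 1.12 = 20.44 N·m counterclockwise.
Net moment of the loads = 132.2 N·m counterclockwise.
The upward force F acts at the left end, arm 4.81 m, giving F × 4.81 clockwise.
Setting net torque to zero: F × 4.81 = 132.2 → F = 132.2 / 4.81 = 27.5 N.

F ≈ 27.5 N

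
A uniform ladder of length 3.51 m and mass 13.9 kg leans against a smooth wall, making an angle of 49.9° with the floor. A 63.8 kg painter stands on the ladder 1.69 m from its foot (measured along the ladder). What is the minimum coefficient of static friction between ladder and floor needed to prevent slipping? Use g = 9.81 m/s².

μ_min ≈ 0.408

Sum moments about the foot of the ladder (the floor normal and friction both act there and drop out).
Ladder weight 13.9×9.81 = 136.4 N acts at 1.755 m along the ladder; its horizontal arm is 1.755·cos49.9° = 1.13 m → τ = 154.1 N·m clockwise.
Painter: 63.8×9.81 = 625.9 N at 1.69 m → arm 1.089 m → τ = 681.6 N·m clockwise.
Wall normal N acts horizontally at the top; its moment arm is the height L sinθ = 3.51·sin49.9° = 2.685 m, counterclockwise.
Balancing moments: N × 2.685 = 835.7, giving N = 311.2 N.
ΣFx = 0 ⇒ f = N_wall = 311.2 N. ΣFy = 0 ⇒ N_floor = 762.3 N.
μ_min = f / N_floor = 311.2 / 762.3 = 0.408.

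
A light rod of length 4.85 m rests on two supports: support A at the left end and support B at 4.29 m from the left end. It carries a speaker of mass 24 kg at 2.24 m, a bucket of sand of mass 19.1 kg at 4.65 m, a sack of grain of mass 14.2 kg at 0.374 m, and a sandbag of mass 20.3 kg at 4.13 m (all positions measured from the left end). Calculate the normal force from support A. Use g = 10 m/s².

About support B:
Speaker: 24 × 10 = 240 N down at 2.24 m → arm 2.05 m, τ = 240 × 2.05 = 492 N·m counterclockwise.
Bucket of sand: 19.1 × 10 = 191 N down at 4.65 m → arm 0.36 m, τ = 191 × 0.36 = 68.76 N·m clockwise.
Sack of grain: 14.2 × 10 = 142 N down at 0.374 m → arm 3.916 m, τ = 142 × 3.916 = 556.1 N·m counterclockwise.
Sandbag: 20.3 × 10 = 203 N down at 4.13 m → arm 0.16 m, τ = 203 × 0.16 = 32.48 N·m counterclockwise.
Net load moment about support B = 1012 N·m counterclockwise.
Reaction R at support A is upward at 0 m, arm 4.29 m → moment R × 4.29 clockwise.
Στ = 0 ⇒ R × 4.29 = 1012 ⇒ R = 236 N.

R_A ≈ 236 N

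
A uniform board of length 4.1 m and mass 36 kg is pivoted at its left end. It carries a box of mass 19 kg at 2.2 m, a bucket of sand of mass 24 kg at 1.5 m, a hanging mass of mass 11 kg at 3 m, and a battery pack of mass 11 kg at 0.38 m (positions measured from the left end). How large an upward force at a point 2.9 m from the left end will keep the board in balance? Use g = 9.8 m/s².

F ≈ 638 N

Take moments about the left end.
Beam weight: 36 × 9.8 = 352.8 N down at 2.05 m → arm 2.05 m, τ = 352.8 × 2.05 = 723.2 N·m clockwise.
Box: 19 × 9.8 = 186.2 N down at 2.2 m → arm 2.2 m, τ = 186.2 × 2.2 = 409.6 N·m clockwise.
Bucket of sand: 24 × 9.8 = 235.2 N down at 1.5 m → arm 1.5 m, τ = 235.2 × 1.5 = 352.8 N·m clockwise.
Hanging mass: 11 × 9.8 = 107.8 N down at 3 m → arm 3 m, τ = 107.8 × 3 = 323.4 N·m clockwise.
Battery pack: 11 × 9.8 = 107.8 N down at 0.38 m → arm 0.38 m, τ = 107.8 × 0.38 = 40.96 N·m clockwise.
Net moment of the loads = 1850 N·m clockwise.
The upward force F acts at a point 2.9 m from the left end, arm 2.9 m, giving F × 2.9 counterclockwise.
Balancing moments: F × 2.9 = 1850, giving F = 1850 / 2.9 = 638 N.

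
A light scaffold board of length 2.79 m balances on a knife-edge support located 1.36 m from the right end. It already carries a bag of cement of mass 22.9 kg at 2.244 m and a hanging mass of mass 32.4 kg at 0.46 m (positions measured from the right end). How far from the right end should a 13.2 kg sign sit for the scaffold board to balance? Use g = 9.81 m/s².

Choose the knife-edge support (at 1.36 m from the right end) as the axis so the support reaction has zero arm there.
Bag of cement: 22.9 × 9.81 = 224.6 N down at 2.244 m → arm 0.884 m, τ = 224.6 × 0.884 = 198.5 N·m counterclockwise.
Hanging mass: 32.4 × 9.81 = 317.8 N down at 0.46 m → arm 0.9 m, τ = 317.8 × 0.9 = 286 N·m clockwise.
Net moment of existing loads = 87.5 N·m clockwise.
The sign weighs 13.2 × 9.81 = 129.5 N and must supply an equal counterclockwise moment, so its lever arm about the knife-edge support is 87.5 / 129.5 = 0.676 m.
That puts it at 1.36 + 0.676 = 2.04 m from the right end.

x ≈ 2.04 m from the right end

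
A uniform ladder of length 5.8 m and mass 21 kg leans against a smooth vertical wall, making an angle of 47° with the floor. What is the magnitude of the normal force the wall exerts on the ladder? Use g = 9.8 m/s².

N_wall ≈ 96 N

Take moments about the foot of the ladder.
Ladder weight 21×9.8 = 205.8 N acts at 2.9 m along the ladder; its horizontal arm is 2.9·cos47° = 1.978 m → τ = 407.1 N·m clockwise.
Wall normal N acts horizontally at the top; its moment arm is the height L sinθ = 5.8·sin47° = 4.242 m, counterclockwise.
Setting net torque to zero: N × 4.242 = 407.1 → N = 96 N.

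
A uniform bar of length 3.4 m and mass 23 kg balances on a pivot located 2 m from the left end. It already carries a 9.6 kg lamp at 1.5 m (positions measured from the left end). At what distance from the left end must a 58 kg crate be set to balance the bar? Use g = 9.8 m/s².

Taking torques about the pivot (at 2 m from the left end):
Beam weight: 23 × 9.8 = 225.4 N down at 1.7 m → arm 0.3 m, τ = 225.4 × 0.3 = 67.62 N·m counterclockwise.
Lamp: 9.6 × 9.8 = 94.08 N down at 1.5 m → arm 0.5 m, τ = 94.08 × 0.5 = 47.04 N·m counterclockwise.
Net moment of existing loads = 114.7 N·m counterclockwise.
The crate weighs 58 × 9.8 = 568.4 N and must supply an equal clockwise moment, so its lever arm about the pivot is 114.7 / 568.4 = 0.202 m.
That puts it at 2 + 0.202 = 2.2 m from the left end.

x ≈ 2.2 m from the left end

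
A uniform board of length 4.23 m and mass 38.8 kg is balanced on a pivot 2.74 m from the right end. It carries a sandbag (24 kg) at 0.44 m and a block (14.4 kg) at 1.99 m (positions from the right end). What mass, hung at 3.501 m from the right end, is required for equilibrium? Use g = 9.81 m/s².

m ≈ 119 kg

Taking torques about the pivot (at 2.74 m from the right end):
Beam weight: 38.8 × 9.81 = 380.6 N down at 2.115 m → arm 0.625 m, τ = 380.6 × 0.625 = 237.9 N·m clockwise.
Sandbag: 24 × 9.81 = 235.4 N down at 0.44 m → arm 2.3 m, τ = 235.4 × 2.3 = 541.4 N·m clockwise.
Block: 14.4 × 9.81 = 141.3 N down at 1.99 m → arm 0.75 m, τ = 141.3 × 0.75 = 106 N·m clockwise.
Net moment of known loads = 885.3 N·m clockwise.
An unknown mass m at 3.501 m has arm 0.761 m; its moment is m·g·0.761 counterclockwise.
Στ = 0 ⇒ m × 9.81 × 0.761 = 885.3 ⇒ m = 885.3 / (9.81 × 0.761) = 119 kg.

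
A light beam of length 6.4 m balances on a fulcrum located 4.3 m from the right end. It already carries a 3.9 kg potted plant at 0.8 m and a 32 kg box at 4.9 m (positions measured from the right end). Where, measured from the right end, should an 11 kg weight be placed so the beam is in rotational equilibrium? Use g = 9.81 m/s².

x ≈ 3.8 m from the right end

Take moments about the fulcrum (at 4.3 m from the right end).
Potted plant: 3.9 × 9.81 = 38.26 N down at 0.8 m → arm 3.5 m, τ = 38.26 × 3.5 = 133.9 N·m clockwise.
Box: 32 × 9.81 = 313.9 N down at 4.9 m → arm 0.6 m, τ = 313.9 × 0.6 = 188.3 N·m counterclockwise.
Net moment of existing loads = 54.4 N·m counterclockwise.
The weight weighs 11 × 9.81 = 107.9 N and must supply an equal clockwise moment, so its lever arm about the fulcrum is 54.4 / 107.9 = 0.504 m.
That puts it at 4.3 − 0.504 = 3.8 m from the right end.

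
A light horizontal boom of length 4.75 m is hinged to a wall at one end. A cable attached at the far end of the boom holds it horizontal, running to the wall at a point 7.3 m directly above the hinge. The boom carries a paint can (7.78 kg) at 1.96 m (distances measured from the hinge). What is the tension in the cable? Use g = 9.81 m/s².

Take moments about the hinge.
Paint can: 7.78 × 9.81 = 76.32 N down at 1.96 m → arm 1.96 m, τ = 76.32 × 1.96 = 149.6 N·m clockwise.
Total clockwise load moment = 149.6 N·m.
The cable tension T acts at 4.75 m; only its component perpendicular to the boom, T sinθ, produces torque. sinθ = h/√(h²+d²) = 7.3/√(7.3²+4.75²) = 0.8382.
Στ = 0 ⇒ T × 4.75 × 0.8382 = 149.6 ⇒ T = 149.6 / 3.981 = 37.6 N.

T ≈ 37.6 N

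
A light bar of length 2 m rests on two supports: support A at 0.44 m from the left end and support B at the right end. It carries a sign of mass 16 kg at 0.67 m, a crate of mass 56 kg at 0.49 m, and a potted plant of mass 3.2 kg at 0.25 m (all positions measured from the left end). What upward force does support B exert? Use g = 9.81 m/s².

R_B ≈ 36.9 N

Take moments about support A.
Sign: 16 × 9.81 = 157 N down at 0.67 m → arm 0.23 m, τ = 157 × 0.23 = 36.11 N·m clockwise.
Crate: 56 × 9.81 = 549.4 N down at 0.49 m → arm 0.05 m, τ = 549.4 × 0.05 = 27.47 N·m clockwise.
Potted plant: 3.2 × 9.81 = 31.39 N down at 0.25 m → arm 0.19 m, τ = 31.39 × 0.19 = 5.964 N·m counterclockwise.
Net load moment about support A = 57.62 N·m clockwise.
Reaction R at support B is upward at 2 m, arm 1.56 m → moment R × 1.56 counterclockwise.
For rotational equilibrium, R × 1.56 = 57.62, so R = 36.9 N.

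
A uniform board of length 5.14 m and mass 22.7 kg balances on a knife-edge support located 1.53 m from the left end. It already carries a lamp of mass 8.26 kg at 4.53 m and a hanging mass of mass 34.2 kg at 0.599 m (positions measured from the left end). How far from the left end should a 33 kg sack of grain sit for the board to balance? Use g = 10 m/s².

Take moments about the knife-edge support (at 1.53 m from the left end).
Beam weight: 22.7 × 10 = 227 N down at 2.57 m → arm 1.04 m, τ = 227 × 1.04 = 236.1 N·m clockwise.
Lamp: 8.26 × 10 = 82.6 N down at 4.53 m → arm 3 m, τ = 82.6 × 3 = 247.8 N·m clockwise.
Hanging mass: 34.2 × 10 = 342 N down at 0.599 m → arm 0.931 m, τ = 342 × 0.931 = 318.4 N·m counterclockwise.
Net moment of existing loads = 165.5 N·m clockwise.
The sack of grain weighs 33 × 10 = 330 N and must supply an equal counterclockwise moment, so its lever arm about the knife-edge support is 165.5 / 330 = 0.502 m.
That puts it at 1.53 − 0.502 = 1.03 m from the left end.

x ≈ 1.03 m from the left end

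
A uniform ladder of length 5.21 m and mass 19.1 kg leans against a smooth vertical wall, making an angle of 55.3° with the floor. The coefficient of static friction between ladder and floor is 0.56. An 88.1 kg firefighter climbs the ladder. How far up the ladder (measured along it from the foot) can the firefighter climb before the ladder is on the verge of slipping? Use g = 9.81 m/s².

Choose the foot of the ladder as the axis so the floor normal and friction both act there and drop out.
Ladder weight 19.1×9.81 = 187.4 N acts at 2.605 m along the ladder; its horizontal arm is 2.605·cos55.3° = 1.483 m → τ = 277.9 N·m clockwise.
Firefighter weight 88.1×9.81 = 864.3 N at distance d → arm d·cos55.3° → τ = 864.3·d·0.5693 clockwise.
Wall normal N at the top has arm L sinθ = 4.283 m counterclockwise, so Στ = 0 gives N·4.283 = 277.9 + 492·d.
ΣFy = 0 ⇒ N_floor = 1052 N, so the maximum friction is μ_s·N_floor = 0.56×1052 = 589.1 N. ΣFx = 0 ⇒ N_wall = f, so at the slipping point N = 589.1 N.
Substituting: 589.1×4.283 = 277.9 + 492·d ⇒ d = (2523 − 277.9) / 492 = 4.56 m.

d ≈ 4.56 m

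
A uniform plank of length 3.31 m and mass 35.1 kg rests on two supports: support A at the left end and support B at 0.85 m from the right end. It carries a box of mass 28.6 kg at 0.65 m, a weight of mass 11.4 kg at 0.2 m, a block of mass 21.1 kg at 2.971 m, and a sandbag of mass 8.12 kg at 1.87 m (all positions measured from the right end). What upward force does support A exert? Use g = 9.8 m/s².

R_A ≈ 272 N

Choose support B as the axis so its reaction then has zero moment arm.
Beam weight: 35.1 × 9.8 = 344 N down at 1.655 m → arm 0.805 m, τ = 344 × 0.805 = 276.9 N·m counterclockwise.
Box: 28.6 × 9.8 = 280.3 N down at 0.65 m → arm 0.2 m, τ = 280.3 × 0.2 = 56.06 N·m clockwise.
Weight: 11.4 × 9.8 = 111.7 N down at 0.2 m → arm 0.65 m, τ = 111.7 × 0.65 = 72.61 N·m clockwise.
Block: 21.1 × 9.8 = 206.8 N down at 2.971 m → arm 2.121 m, τ = 206.8 × 2.121 = 438.6 N·m counterclockwise.
Sandbag: 8.12 × 9.8 = 79.58 N down at 1.87 m → arm 1.02 m, τ = 79.58 × 1.02 = 81.17 N·m counterclockwise.
Net load moment about support B = 668 N·m counterclockwise.
Reaction R at support A is upward at 3.31 m, arm 2.46 m → moment R × 2.46 clockwise.
Balancing moments: R × 2.46 = 668, giving R = 272 N.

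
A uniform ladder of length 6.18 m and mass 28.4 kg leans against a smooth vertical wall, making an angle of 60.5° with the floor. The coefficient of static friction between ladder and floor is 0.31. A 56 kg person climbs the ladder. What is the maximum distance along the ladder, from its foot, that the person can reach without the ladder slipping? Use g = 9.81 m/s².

d ≈ 3.54 m

Take moments about the foot of the ladder.
Ladder weight 28.4×9.81 = 278.6 N acts at 3.09 m along the ladder; its horizontal arm is 3.09·cos60.5° = 1.522 m → τ = 424 N·m clockwise.
Person weight 56×9.81 = 549.4 N at distance d → arm d·cos60.5° → τ = 549.4·d·0.4924 clockwise.
Wall normal N at the top has arm L sinθ = 5.379 m counterclockwise, so Στ = 0 gives N·5.379 = 424 + 270.5·d.
ΣFy = 0 ⇒ N_floor = 828 N, so the maximum friction is μ_s·N_floor = 0.31×828 = 256.7 N. ΣFx = 0 ⇒ N_wall = f, so at the slipping point N = 256.7 N.
Substituting: 256.7×5.379 = 424 + 270.5·d ⇒ d = (1381 − 424) / 270.5 = 3.54 m.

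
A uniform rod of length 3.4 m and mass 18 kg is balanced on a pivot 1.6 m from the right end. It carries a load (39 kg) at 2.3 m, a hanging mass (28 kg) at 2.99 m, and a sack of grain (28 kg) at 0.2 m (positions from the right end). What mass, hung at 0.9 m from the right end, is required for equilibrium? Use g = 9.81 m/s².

Taking torques about the pivot (at 1.6 m from the right end):
Beam weight: 18 × 9.81 = 176.6 N down at 1.7 m → arm 0.1 m, τ = 176.6 × 0.1 = 17.66 N·m counterclockwise.
Load: 39 × 9.81 = 382.6 N down at 2.3 m → arm 0.7 m, τ = 382.6 × 0.7 = 267.8 N·m counterclockwise.
Hanging mass: 28 × 9.81 = 274.7 N down at 2.99 m → arm 1.39 m, τ = 274.7 × 1.39 = 381.8 N·m counterclockwise.
Sack of grain: 28 × 9.81 = 274.7 N down at 0.2 m → arm 1.4 m, τ = 274.7 × 1.4 = 384.6 N·m clockwise.
Net moment of known loads = 282.7 N·m counterclockwise.
An unknown mass m at 0.9 m has arm 0.7 m; its moment is m·g·0.7 clockwise.
Setting net torque to zero: m × 9.81 × 0.7 = 282.7 → m = 282.7 / (9.81 × 0.7) = 41.2 kg.

m ≈ 41.2 kg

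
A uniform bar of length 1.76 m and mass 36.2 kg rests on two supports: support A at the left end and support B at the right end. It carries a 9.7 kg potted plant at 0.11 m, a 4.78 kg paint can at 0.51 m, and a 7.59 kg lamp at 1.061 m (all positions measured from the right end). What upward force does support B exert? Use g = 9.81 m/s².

R_B ≈ 330 N

Take moments about support A.
Beam weight: 36.2 × 9.81 = 355.1 N down at 0.88 m → arm 0.88 m, τ = 355.1 × 0.88 = 312.5 N·m clockwise.
Potted plant: 9.7 × 9.81 = 95.16 N down at 0.11 m → arm 1.65 m, τ = 95.16 × 1.65 = 157 N·m clockwise.
Paint can: 4.78 × 9.81 = 46.89 N down at 0.51 m → arm 1.25 m, τ = 46.89 × 1.25 = 58.61 N·m clockwise.
Lamp: 7.59 × 9.81 = 74.46 N down at 1.061 m → arm 0.699 m, τ = 74.46 × 0.699 = 52.05 N·m clockwise.
Net load moment about support A = 580.2 N·m clockwise.
Reaction R at support B is upward at 0 m, arm 1.76 m → moment R × 1.76 counterclockwise.
Balancing moments: R × 1.76 = 580.2, giving R = 330 N.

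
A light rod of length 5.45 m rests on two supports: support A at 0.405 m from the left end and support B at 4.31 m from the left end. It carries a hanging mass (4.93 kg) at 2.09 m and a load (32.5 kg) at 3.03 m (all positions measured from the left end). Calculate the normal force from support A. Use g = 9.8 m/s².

Taking torques about support B:
Hanging mass: 4.93 × 9.8 = 48.31 N down at 2.09 m → arm 2.22 m, τ = 48.31 × 2.22 = 107.2 N·m counterclockwise.
Load: 32.5 × 9.8 = 318.5 N down at 3.03 m → arm 1.28 m, τ = 318.5 × 1.28 = 407.7 N·m counterclockwise.
Net load moment about support B = 514.9 N·m counterclockwise.
Reaction R at support A is upward at 0.405 m, arm 3.905 m → moment R × 3.905 clockwise.
Στ = 0 ⇒ R × 3.905 = 514.9 ⇒ R = 132 N.

R_A ≈ 132 N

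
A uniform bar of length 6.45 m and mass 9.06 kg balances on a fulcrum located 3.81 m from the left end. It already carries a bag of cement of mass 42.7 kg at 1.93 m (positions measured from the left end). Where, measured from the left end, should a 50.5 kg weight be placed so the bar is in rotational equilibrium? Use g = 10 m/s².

x ≈ 5.5 m from the left end

Sum moments about the fulcrum (at 3.81 m from the left end) (the support reaction has zero arm there).
Beam weight: 9.06 × 10 = 90.6 N down at 3.225 m → arm 0.585 m, τ = 90.6 × 0.585 = 53 N·m counterclockwise.
Bag of cement: 42.7 × 10 = 427 N down at 1.93 m → arm 1.88 m, τ = 427 × 1.88 = 802.8 N·m counterclockwise.
Net moment of existing loads = 855.8 N·m counterclockwise.
The weight weighs 50.5 × 10 = 505 N and must supply an equal clockwise moment, so its lever arm about the fulcrum is 855.8 / 505 = 1.69 m.
That puts it at 3.81 + 1.69 = 5.5 m from the left end.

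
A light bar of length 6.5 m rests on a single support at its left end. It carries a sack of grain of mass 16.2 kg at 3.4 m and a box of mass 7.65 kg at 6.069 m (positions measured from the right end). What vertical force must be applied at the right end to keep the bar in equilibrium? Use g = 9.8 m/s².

F ≈ 80.7 N

Taking torques about the left end:
Sack of grain: 16.2 × 9.8 = 158.8 N down at 3.4 m → arm 3.1 m, τ = 158.8 × 3.1 = 492.3 N·m clockwise.
Box: 7.65 × 9.8 = 74.97 N down at 6.069 m → arm 0.431 m, τ = 74.97 × 0.431 = 32.31 N·m clockwise.
Net moment of the loads = 524.6 N·m clockwise.
The upward force F acts at the right end, arm 6.5 m, giving F × 6.5 counterclockwise.
Balancing moments: F × 6.5 = 524.6, giving F = 524.6 / 6.5 = 80.7 N.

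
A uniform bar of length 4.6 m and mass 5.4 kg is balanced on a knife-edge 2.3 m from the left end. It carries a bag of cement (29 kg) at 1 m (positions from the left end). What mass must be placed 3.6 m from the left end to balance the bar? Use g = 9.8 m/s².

m ≈ 29 kg

Take moments about the knife-edge (at 2.3 m from the left end).
Beam weight: acts at the knife-edge, moment arm 0 → no torque.
Bag of cement: 29 × 9.8 = 284.2 N down at 1 m → arm 1.3 m, τ = 284.2 × 1.3 = 369.5 N·m counterclockwise.
Net moment of known loads = 369.5 N·m counterclockwise.
An unknown mass m at 3.6 m has arm 1.3 m; its moment is m·g·1.3 clockwise.
Στ = 0 ⇒ m × 9.8 × 1.3 = 369.5 ⇒ m = 369.5 / (9.8 × 1.3) = 29 kg.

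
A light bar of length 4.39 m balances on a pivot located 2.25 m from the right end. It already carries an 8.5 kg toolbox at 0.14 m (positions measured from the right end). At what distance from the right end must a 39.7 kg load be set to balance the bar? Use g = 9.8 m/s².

x ≈ 2.7 m from the right end

Sum moments about the pivot (at 2.25 m from the right end) (the support reaction has zero arm there).
Toolbox: 8.5 × 9.8 = 83.3 N down at 0.14 m → arm 2.11 m, τ = 83.3 × 2.11 = 175.8 N·m clockwise.
Net moment of existing loads = 175.8 N·m clockwise.
The load weighs 39.7 × 9.8 = 389.1 N and must supply an equal counterclockwise moment, so its lever arm about the pivot is 175.8 / 389.1 = 0.452 m.
That puts it at 2.25 + 0.452 = 2.7 m from the right end.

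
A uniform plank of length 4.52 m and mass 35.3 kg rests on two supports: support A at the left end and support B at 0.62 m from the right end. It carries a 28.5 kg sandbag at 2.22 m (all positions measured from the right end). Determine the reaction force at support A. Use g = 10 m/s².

R_A ≈ 265 N

Taking torques about support B:
Beam weight: 35.3 × 10 = 353 N down at 2.26 m → arm 1.64 m, τ = 353 × 1.64 = 578.9 N·m counterclockwise.
Sandbag: 28.5 × 10 = 285 N down at 2.22 m → arm 1.6 m, τ = 285 × 1.6 = 456 N·m counterclockwise.
Net load moment about support B = 1035 N·m counterclockwise.
Reaction R at support A is upward at 4.52 m, arm 3.9 m → moment R × 3.9 clockwise.
Balancing moments: R × 3.9 = 1035, giving R = 265 N.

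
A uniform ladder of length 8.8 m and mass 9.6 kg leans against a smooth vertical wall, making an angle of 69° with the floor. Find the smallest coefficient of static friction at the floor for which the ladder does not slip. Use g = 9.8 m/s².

μ_min ≈ 0.192

About the foot of the ladder:
Ladder weight 9.6×9.8 = 94.08 N acts at 4.4 m along the ladder; its horizontal arm is 4.4·cos69° = 1.577 m → τ = 148.4 N·m clockwise.
Wall normal N acts horizontally at the top; its moment arm is the height L sinθ = 8.8·sin69° = 8.216 m, counterclockwise.
Στ = 0 ⇒ N × 8.216 = 148.4 ⇒ N = 18.06 N.
ΣFx = 0 ⇒ f = N_wall = 18.06 N. ΣFy = 0 ⇒ N_floor = 94.08 N.
μ_min = f / N_floor = 18.06 / 94.08 = 0.192.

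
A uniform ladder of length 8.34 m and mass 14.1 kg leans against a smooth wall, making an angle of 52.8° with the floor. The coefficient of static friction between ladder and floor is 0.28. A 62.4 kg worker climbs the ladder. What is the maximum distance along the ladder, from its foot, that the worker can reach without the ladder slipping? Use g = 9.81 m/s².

Taking torques about the foot of the ladder:
Ladder weight 14.1×9.81 = 138.3 N acts at 4.17 m along the ladder; its horizontal arm is 4.17·cos52.8° = 2.521 m → τ = 348.7 N·m clockwise.
Worker weight 62.4×9.81 = 612.1 N at distance d → arm d·cos52.8° → τ = 612.1·d·0.6046 clockwise.
Wall normal N at the top has arm L sinθ = 6.643 m counterclockwise, so Στ = 0 gives N·6.643 = 348.7 + 370.1·d.
ΣFy = 0 ⇒ N_floor = 750.4 N, so the maximum friction is μ_s·N_floor = 0.28×750.4 = 210.1 N. ΣFx = 0 ⇒ N_wall = f, so at the slipping point N = 210.1 N.
Substituting: 210.1×6.643 = 348.7 + 370.1·d ⇒ d = (1396 − 348.7) / 370.1 = 2.83 m.

d ≈ 2.83 m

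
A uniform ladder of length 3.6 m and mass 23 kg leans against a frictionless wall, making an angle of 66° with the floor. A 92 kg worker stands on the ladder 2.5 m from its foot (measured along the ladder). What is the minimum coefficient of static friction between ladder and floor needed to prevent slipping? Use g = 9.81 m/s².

Sum moments about the foot of the ladder (the floor normal and friction both act there and drop out).
Ladder weight 23×9.81 = 225.6 N acts at 1.8 m along the ladder; its horizontal arm is 1.8·cos66° = 0.7321 m → τ = 165.2 N·m clockwise.
Worker: 92×9.81 = 902.5 N at 2.5 m → arm 1.017 m → τ = 917.8 N·m clockwise.
Wall normal N acts horizontally at the top; its moment arm is the height L sinθ = 3.6·sin66° = 3.289 m, counterclockwise.
For rotational equilibrium, N × 3.289 = 1083, so N = 329.3 N.
ΣFx = 0 ⇒ f = N_wall = 329.3 N. ΣFy = 0 ⇒ N_floor = 1128 N.
μ_min = f / N_floor = 329.3 / 1128 = 0.292.

μ_min ≈ 0.292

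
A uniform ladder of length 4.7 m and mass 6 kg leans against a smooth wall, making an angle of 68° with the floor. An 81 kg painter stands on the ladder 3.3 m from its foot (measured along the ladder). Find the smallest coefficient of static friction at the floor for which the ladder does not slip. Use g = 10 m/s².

μ_min ≈ 0.278

Taking torques about the foot of the ladder:
Ladder weight 6×10 = 60 N acts at 2.35 m along the ladder; its horizontal arm is 2.35·cos68° = 0.8803 m → τ = 52.82 N·m clockwise.
Painter: 81×10 = 810 N at 3.3 m → arm 1.236 m → τ = 1001 N·m clockwise.
Wall normal N acts horizontally at the top; its moment arm is the height L sinθ = 4.7·sin68° = 4.358 m, counterclockwise.
Στ = 0 ⇒ N × 4.358 = 1054 ⇒ N = 241.9 N.
ΣFx = 0 ⇒ f = N_wall = 241.9 N. ΣFy = 0 ⇒ N_floor = 870 N.
μ_min = f / N_floor = 241.9 / 870 = 0.278.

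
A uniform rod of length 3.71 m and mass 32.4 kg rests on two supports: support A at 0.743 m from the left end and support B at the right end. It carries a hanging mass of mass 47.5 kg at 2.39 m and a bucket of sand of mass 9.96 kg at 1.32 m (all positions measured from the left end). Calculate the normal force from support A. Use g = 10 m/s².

About support B:
Beam weight: 32.4 × 10 = 324 N down at 1.855 m → arm 1.855 m, τ = 324 × 1.855 = 601 N·m counterclockwise.
Hanging mass: 47.5 × 10 = 475 N down at 2.39 m → arm 1.32 m, τ = 475 × 1.32 = 627 N·m counterclockwise.
Bucket of sand: 9.96 × 10 = 99.6 N down at 1.32 m → arm 2.39 m, τ = 99.6 × 2.39 = 238 N·m counterclockwise.
Net load moment about support B = 1466 N·m counterclockwise.
Reaction R at support A is upward at 0.743 m, arm 2.967 m → moment R × 2.967 clockwise.
Balancing moments: R × 2.967 = 1466, giving R = 494 N.

R_A ≈ 494 N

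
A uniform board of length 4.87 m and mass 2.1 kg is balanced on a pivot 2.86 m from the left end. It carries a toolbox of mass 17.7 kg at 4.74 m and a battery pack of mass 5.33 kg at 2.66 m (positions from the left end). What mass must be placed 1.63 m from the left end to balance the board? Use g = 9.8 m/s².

m ≈ 25.5 kg

Sum moments about the pivot (at 2.86 m from the left end) (the support reaction has zero arm there).
Beam weight: 2.1 × 9.8 = 20.58 N down at 2.435 m → arm 0.425 m, τ = 20.58 × 0.425 = 8.746 N·m counterclockwise.
Toolbox: 17.7 × 9.8 = 173.5 N down at 4.74 m → arm 1.88 m, τ = 173.5 × 1.88 = 326.2 N·m clockwise.
Battery pack: 5.33 × 9.8 = 52.23 N down at 2.66 m → arm 0.2 m, τ = 52.23 × 0.2 = 10.45 N·m counterclockwise.
Net moment of known loads = 307 N·m clockwise.
An unknown mass m at 1.63 m has arm 1.23 m; its moment is m·g·1.23 counterclockwise.
Setting net torque to zero: m × 9.8 × 1.23 = 307 → m = 307 / (9.8 × 1.23) = 25.5 kg.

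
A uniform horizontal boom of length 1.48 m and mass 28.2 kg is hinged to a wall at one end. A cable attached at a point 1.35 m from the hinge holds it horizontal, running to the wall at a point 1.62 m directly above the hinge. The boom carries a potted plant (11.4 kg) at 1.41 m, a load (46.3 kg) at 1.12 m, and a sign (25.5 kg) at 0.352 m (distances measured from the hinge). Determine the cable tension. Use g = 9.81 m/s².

Sum moments about the hinge (the unknown hinge reaction has zero arm there).
Beam weight: 28.2 × 9.81 = 276.6 N down at 0.74 m → arm 0.74 m, τ = 276.6 × 0.74 = 204.7 N·m clockwise.
Potted plant: 11.4 × 9.81 = 111.8 N down at 1.41 m → arm 1.41 m, τ = 111.8 × 1.41 = 157.6 N·m clockwise.
Load: 46.3 × 9.81 = 454.2 N down at 1.12 m → arm 1.12 m, τ = 454.2 × 1.12 = 508.7 N·m clockwise.
Sign: 25.5 × 9.81 = 250.2 N down at 0.352 m → arm 0.352 m, τ = 250.2 × 0.352 = 88.07 N·m clockwise.
Total clockwise load moment = 959.1 N·m.
The cable tension T acts at 1.35 m; only its component perpendicular to the boom, T sinθ, produces torque. sinθ = h/√(h²+d²) = 1.62/√(1.62²+1.35²) = 0.7682.
Στ = 0 ⇒ T × 1.35 × 0.7682 = 959.1 ⇒ T = 959.1 / 1.037 = 925 N.

T ≈ 925 N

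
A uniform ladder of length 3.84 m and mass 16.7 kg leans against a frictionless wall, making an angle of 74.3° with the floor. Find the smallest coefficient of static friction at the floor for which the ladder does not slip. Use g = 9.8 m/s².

About the foot of the ladder:
Ladder weight 16.7×9.8 = 163.7 N acts at 1.92 m along the ladder; its horizontal arm is 1.92·cos74.3° = 0.5196 m → τ = 85.06 N·m clockwise.
Wall normal N acts horizontally at the top; its moment arm is the height L sinθ = 3.84·sin74.3° = 3.697 m, counterclockwise.
Στ = 0 ⇒ N × 3.697 = 85.06 ⇒ N = 23.01 N.
ΣFx = 0 ⇒ f = N_wall = 23.01 N. ΣFy = 0 ⇒ N_floor = 163.7 N.
μ_min = f / N_floor = 23.01 / 163.7 = 0.141.

μ_min ≈ 0.141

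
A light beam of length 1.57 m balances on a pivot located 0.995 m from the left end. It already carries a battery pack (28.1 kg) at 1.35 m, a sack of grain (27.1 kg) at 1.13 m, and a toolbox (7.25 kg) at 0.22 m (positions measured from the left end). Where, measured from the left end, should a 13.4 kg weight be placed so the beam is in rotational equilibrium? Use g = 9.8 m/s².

Sum moments about the pivot (at 0.995 m from the left end) (the support reaction has zero arm there).
Battery pack: 28.1 × 9.8 = 275.4 N down at 1.35 m → arm 0.355 m, τ = 275.4 × 0.355 = 97.77 N·m clockwise.
Sack of grain: 27.1 × 9.8 = 265.6 N down at 1.13 m → arm 0.135 m, τ = 265.6 × 0.135 = 35.86 N·m clockwise.
Toolbox: 7.25 × 9.8 = 71.05 N down at 0.22 m → arm 0.775 m, τ = 71.05 × 0.775 = 55.06 N·m counterclockwise.
Net moment of existing loads = 78.57 N·m clockwise.
The weight weighs 13.4 × 9.8 = 131.3 N and must supply an equal counterclockwise moment, so its lever arm about the pivot is 78.57 / 131.3 = 0.598 m.
That puts it at 0.995 − 0.598 = 0.397 m from the left end.

x ≈ 0.397 m from the left end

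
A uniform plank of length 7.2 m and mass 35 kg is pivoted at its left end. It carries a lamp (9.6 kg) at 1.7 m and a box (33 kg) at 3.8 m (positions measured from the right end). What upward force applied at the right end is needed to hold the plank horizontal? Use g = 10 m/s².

Choose the left end as the axis so the unknown pivot reaction has zero arm there.
Beam weight: 35 × 10 = 350 N down at 3.6 m → arm 3.6 m, τ = 350 × 3.6 = 1260 N·m clockwise.
Lamp: 9.6 × 10 = 96 N down at 1.7 m → arm 5.5 m, τ = 96 × 5.5 = 528 N·m clockwise.
Box: 33 × 10 = 330 N down at 3.8 m → arm 3.4 m, τ = 330 × 3.4 = 1122 N·m clockwise.
Net moment of the loads = 2910 N·m clockwise.
The upward force F acts at the right end, arm 7.2 m, giving F × 7.2 counterclockwise.
For rotational equilibrium, F × 7.2 = 2910, so F = 2910 / 7.2 = 404 N.

F ≈ 404 N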